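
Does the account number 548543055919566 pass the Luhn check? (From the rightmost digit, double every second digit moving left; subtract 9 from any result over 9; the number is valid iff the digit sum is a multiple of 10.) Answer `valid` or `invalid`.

invalid

From the right, keep odd positions and double even positions (subtract 9 from any doubled value over 9):
  doubled (positions 2,4,...): 3 9 9 1 6 1 8 → sum 37
  kept (positions 1,3,...): 6 5 1 5 0 4 8 5 → sum 34
Total = 71.
71 mod 10 = 1, so the number is invalid.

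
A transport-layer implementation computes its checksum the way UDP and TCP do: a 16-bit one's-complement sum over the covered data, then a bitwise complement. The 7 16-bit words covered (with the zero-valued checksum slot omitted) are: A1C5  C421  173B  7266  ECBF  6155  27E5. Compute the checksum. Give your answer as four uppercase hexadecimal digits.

9A7C

One's-complement addition (fold any carry out of bit 15 back into bit 0):
  0xA1C5 + 0xC421 = 0x165E6 → wrap carry → 0x65E7
  0x65E7 + 0x173B = 0x07D22
  0x7D22 + 0x7266 = 0x0EF88
  0xEF88 + 0xECBF = 0x1DC47 → wrap carry → 0xDC48
  0xDC48 + 0x6155 = 0x13D9D → wrap carry → 0x3D9E
  0x3D9E + 0x27E5 = 0x06583
One's-complement sum = 0x6583.
Checksum = ~0x6583 & 0xFFFF = 0x9A7C.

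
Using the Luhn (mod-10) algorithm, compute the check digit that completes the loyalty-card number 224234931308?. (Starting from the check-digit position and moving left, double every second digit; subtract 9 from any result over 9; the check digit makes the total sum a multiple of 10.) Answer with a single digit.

6

Partial digits right→left: 8 0 3 1 3 9 4 3 2 4 2 2
Double every second digit counting from the check-digit position (so the 1st, 3rd, 5th, ... of the partial from the right).
  doubled (with −9 where >9): 7 6 6 8 4 4 → sum 35
  kept as-is: 0 1 9 3 4 2 → sum 19
Total = 35 + 19 = 54.
Check digit = (10 − (54 mod 10)) mod 10 = 6.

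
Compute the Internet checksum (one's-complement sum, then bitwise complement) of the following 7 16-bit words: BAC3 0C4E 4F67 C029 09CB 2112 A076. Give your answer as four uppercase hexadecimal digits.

5E09

One's-complement addition (fold any carry out of bit 15 back into bit 0):
  0xBAC3 + 0x0C4E = 0x0C711
  0xC711 + 0x4F67 = 0x11678 → wrap carry → 0x1679
  0x1679 + 0xC029 = 0x0D6A2
  0xD6A2 + 0x09CB = 0x0E06D
  0xE06D + 0x2112 = 0x1017F → wrap carry → 0x0180
  0x0180 + 0xA076 = 0x0A1F6
One's-complement sum = 0xA1F6.
Checksum = ~0xA1F6 & 0xFFFF = 0x5E09.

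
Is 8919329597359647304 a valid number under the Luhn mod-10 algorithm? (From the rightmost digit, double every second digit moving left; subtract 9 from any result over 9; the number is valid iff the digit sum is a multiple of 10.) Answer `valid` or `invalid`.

valid

From the right, keep odd positions and double even positions (subtract 9 from any doubled value over 9):
  doubled (positions 2,4,...): 0 5 3 1 5 1 4 9 9 → sum 37
  kept (positions 1,3,...): 4 3 4 9 3 9 9 3 1 8 → sum 53
Total = 90.
90 mod 10 = 0, so the number is valid.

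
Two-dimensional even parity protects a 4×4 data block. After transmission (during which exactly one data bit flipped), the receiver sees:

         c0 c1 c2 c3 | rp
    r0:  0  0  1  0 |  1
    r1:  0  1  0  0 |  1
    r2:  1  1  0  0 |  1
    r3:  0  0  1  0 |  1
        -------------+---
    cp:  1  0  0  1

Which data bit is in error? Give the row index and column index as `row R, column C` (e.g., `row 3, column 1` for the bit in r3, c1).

row 2, column 3

Recompute each row's even parity and compare to rp:
  r0: data parity 1, sent rp 1 → ok
  r1: data parity 1, sent rp 1 → ok
  r2: data parity 0, sent rp 1 → mismatch
  r3: data parity 1, sent rp 1 → ok
Recompute each column's even parity and compare to cp:
  c0: data parity 1, sent cp 1 → ok
  c1: data parity 0, sent cp 0 → ok
  c2: data parity 0, sent cp 0 → ok
  c3: data parity 0, sent cp 1 → mismatch
Exactly one row (r2) and one column (c3) fail → the flipped bit is at their intersection.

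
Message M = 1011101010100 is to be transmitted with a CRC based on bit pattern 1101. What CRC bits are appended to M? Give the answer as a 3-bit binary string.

Append 3 zeros: 1011101010100000. Divide by 1101 (XOR where the leading bit is 1):
  pos 0: 1011 XOR 1101 = 0110
  pos 1: 1101 XOR 1101 = 0000
  pos 6: 1010 XOR 1101 = 0111
  pos 7: 1111 XOR 1101 = 0010
  pos 9: 1000 XOR 1101 = 0101
  pos 10: 1010 XOR 1101 = 0111
  pos 11: 1110 XOR 1101 = 0011
Remainder (last 3 bits) = 110. This is the CRC / FCS.

110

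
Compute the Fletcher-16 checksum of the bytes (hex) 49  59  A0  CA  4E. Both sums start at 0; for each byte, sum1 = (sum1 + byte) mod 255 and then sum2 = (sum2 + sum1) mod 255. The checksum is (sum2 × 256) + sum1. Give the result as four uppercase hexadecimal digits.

Running sums (mod 255):
  after byte 0 (49): sum1=73, sum2=73
  after byte 1 (59): sum1=162, sum2=235
  after byte 2 (A0): sum1=67, sum2=47
  after byte 3 (CA): sum1=14, sum2=61
  after byte 4 (4E): sum1=92, sum2=153
Checksum = sum2·256 + sum1 = 153·256 + 92 = 39260 = 0x995C.

995C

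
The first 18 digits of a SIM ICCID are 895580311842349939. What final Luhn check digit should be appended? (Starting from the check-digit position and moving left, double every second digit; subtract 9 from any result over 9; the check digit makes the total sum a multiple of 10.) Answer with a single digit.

Partial digits right→left: 9 3 9 9 4 3 2 4 8 1 1 3 0 8 5 5 9 8
Double every second digit counting from the check-digit position (so the 1st, 3rd, 5th, ... of the partial from the right).
  doubled (with −9 where >9): 9 9 8 4 7 2 0 1 9 → sum 49
  kept as-is: 3 9 3 4 1 3 8 5 8 → sum 44
Total = 49 + 44 = 93.
Check digit = (10 − (93 mod 10)) mod 10 = 7.

7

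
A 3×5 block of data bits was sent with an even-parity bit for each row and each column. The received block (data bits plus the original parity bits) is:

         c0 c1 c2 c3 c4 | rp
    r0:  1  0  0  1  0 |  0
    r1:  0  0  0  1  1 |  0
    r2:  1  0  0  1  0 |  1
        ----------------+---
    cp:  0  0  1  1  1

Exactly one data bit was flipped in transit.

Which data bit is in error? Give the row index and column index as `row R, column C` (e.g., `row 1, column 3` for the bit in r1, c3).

Recompute each row's even parity and compare to rp:
  r0: data parity 0, sent rp 0 → ok
  r1: data parity 0, sent rp 0 → ok
  r2: data parity 0, sent rp 1 → mismatch
Recompute each column's even parity and compare to cp:
  c0: data parity 0, sent cp 0 → ok
  c1: data parity 0, sent cp 0 → ok
  c2: data parity 0, sent cp 1 → mismatch
  c3: data parity 1, sent cp 1 → ok
  c4: data parity 1, sent cp 1 → ok
Exactly one row (r2) and one column (c2) fail → the flipped bit is at their intersection.

row 2, column 2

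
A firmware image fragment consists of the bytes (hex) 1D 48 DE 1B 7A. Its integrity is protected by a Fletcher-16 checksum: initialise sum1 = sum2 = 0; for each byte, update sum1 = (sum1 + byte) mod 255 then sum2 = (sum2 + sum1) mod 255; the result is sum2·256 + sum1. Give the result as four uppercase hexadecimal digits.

00D9

Running sums (mod 255):
  after byte 0 (1D): sum1=29, sum2=29
  after byte 1 (48): sum1=101, sum2=130
  after byte 2 (DE): sum1=68, sum2=198
  after byte 3 (1B): sum1=95, sum2=38
  after byte 4 (7A): sum1=217, sum2=0
Checksum = sum2·256 + sum1 = 0·256 + 217 = 217 = 0x00D9.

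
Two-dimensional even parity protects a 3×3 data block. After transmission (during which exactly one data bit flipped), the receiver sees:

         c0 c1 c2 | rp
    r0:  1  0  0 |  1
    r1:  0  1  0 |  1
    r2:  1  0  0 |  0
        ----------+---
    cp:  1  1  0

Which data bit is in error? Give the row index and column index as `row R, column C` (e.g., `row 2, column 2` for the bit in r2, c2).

row 2, column 0

Recompute each row's even parity and compare to rp:
  r0: data parity 1, sent rp 1 → ok
  r1: data parity 1, sent rp 1 → ok
  r2: data parity 1, sent rp 0 → mismatch
Recompute each column's even parity and compare to cp:
  c0: data parity 0, sent cp 1 → mismatch
  c1: data parity 1, sent cp 1 → ok
  c2: data parity 0, sent cp 0 → ok
Exactly one row (r2) and one column (c0) fail → the flipped bit is at their intersection.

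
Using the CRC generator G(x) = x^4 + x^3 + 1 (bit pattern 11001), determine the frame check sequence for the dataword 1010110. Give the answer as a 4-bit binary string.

0000

Append 4 zeros: 10101100000. Divide by 11001 (XOR where the leading bit is 1):
  pos 0: 10101 XOR 11001 = 01100
  pos 1: 11001 XOR 11001 = 00000
Remainder (last 4 bits) = 0000. This is the CRC / FCS.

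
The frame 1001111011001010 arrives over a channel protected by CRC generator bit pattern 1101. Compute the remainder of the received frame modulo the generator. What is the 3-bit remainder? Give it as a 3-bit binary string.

Modulo-2 division of 1001111011001010 by 1101:
  pos 0: 1001 XOR 1101 = 0100
  pos 1: 1001 XOR 1101 = 0100
  pos 2: 1001 XOR 1101 = 0100
  pos 3: 1001 XOR 1101 = 0100
  pos 4: 1000 XOR 1101 = 0101
  pos 5: 1011 XOR 1101 = 0110
  pos 6: 1101 XOR 1101 = 0000
  pos 12: 1010 XOR 1101 = 0111
Remainder = 111 (nonzero — an error is detected).

111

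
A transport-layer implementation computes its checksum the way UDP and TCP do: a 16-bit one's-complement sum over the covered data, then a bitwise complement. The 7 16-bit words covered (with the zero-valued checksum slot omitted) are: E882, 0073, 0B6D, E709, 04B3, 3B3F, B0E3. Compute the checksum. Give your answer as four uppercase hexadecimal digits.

One's-complement addition (fold any carry out of bit 15 back into bit 0):
  0xE882 + 0x0073 = 0x0E8F5
  0xE8F5 + 0x0B6D = 0x0F462
  0xF462 + 0xE709 = 0x1DB6B → wrap carry → 0xDB6C
  0xDB6C + 0x04B3 = 0x0E01F
  0xE01F + 0x3B3F = 0x11B5E → wrap carry → 0x1B5F
  0x1B5F + 0xB0E3 = 0x0CC42
One's-complement sum = 0xCC42.
Checksum = ~0xCC42 & 0xFFFF = 0x33BD.

33BD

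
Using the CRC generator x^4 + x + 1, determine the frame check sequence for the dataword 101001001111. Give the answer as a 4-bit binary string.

1001

Append 4 zeros: 1010010011110000. Divide by 10011 (XOR where the leading bit is 1):
  pos 0: 10100 XOR 10011 = 00111
  pos 2: 11110 XOR 10011 = 01101
  pos 3: 11010 XOR 10011 = 01001
  pos 4: 10011 XOR 10011 = 00000
  pos 9: 11100 XOR 10011 = 01111
  pos 10: 11110 XOR 10011 = 01101
  pos 11: 11010 XOR 10011 = 01001
Remainder (last 4 bits) = 1001. This is the CRC / FCS.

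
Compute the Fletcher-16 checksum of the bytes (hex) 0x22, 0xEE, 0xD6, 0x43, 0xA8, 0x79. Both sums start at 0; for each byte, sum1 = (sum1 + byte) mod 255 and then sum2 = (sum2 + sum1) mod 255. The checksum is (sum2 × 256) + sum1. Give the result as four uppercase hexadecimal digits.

674D

Running sums (mod 255):
  after byte 0 (0x22): sum1=34, sum2=34
  after byte 1 (0xEE): sum1=17, sum2=51
  after byte 2 (0xD6): sum1=231, sum2=27
  after byte 3 (0x43): sum1=43, sum2=70
  after byte 4 (0xA8): sum1=211, sum2=26
  after byte 5 (0x79): sum1=77, sum2=103
Checksum = sum2·256 + sum1 = 103·256 + 77 = 26445 = 0x674D.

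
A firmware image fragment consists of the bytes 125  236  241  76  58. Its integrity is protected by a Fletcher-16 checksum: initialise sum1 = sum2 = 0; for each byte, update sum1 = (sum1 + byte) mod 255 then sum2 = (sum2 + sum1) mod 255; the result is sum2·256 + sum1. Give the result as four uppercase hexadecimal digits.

Running sums (mod 255):
  after byte 0 (125): sum1=125, sum2=125
  after byte 1 (236): sum1=106, sum2=231
  after byte 2 (241): sum1=92, sum2=68
  after byte 3 (76): sum1=168, sum2=236
  after byte 4 (58): sum1=226, sum2=207
Checksum = sum2·256 + sum1 = 207·256 + 226 = 53218 = 0xCFE2.

CFE2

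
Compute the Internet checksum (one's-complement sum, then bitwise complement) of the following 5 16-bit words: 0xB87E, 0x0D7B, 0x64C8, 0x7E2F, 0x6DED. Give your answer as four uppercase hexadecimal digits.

E920

One's-complement addition (fold any carry out of bit 15 back into bit 0):
  0xB87E + 0x0D7B = 0x0C5F9
  0xC5F9 + 0x64C8 = 0x12AC1 → wrap carry → 0x2AC2
  0x2AC2 + 0x7E2F = 0x0A8F1
  0xA8F1 + 0x6DED = 0x116DE → wrap carry → 0x16DF
One's-complement sum = 0x16DF.
Checksum = ~0x16DF & 0xFFFF = 0xE920.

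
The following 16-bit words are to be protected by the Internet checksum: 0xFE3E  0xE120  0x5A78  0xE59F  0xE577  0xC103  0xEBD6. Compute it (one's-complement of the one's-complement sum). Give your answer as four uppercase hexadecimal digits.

4E35

One's-complement addition (fold any carry out of bit 15 back into bit 0):
  0xFE3E + 0xE120 = 0x1DF5E → wrap carry → 0xDF5F
  0xDF5F + 0x5A78 = 0x139D7 → wrap carry → 0x39D8
  0x39D8 + 0xE59F = 0x11F77 → wrap carry → 0x1F78
  0x1F78 + 0xE577 = 0x104EF → wrap carry → 0x04F0
  0x04F0 + 0xC103 = 0x0C5F3
  0xC5F3 + 0xEBD6 = 0x1B1C9 → wrap carry → 0xB1CA
One's-complement sum = 0xB1CA.
Checksum = ~0xB1CA & 0xFFFF = 0x4E35.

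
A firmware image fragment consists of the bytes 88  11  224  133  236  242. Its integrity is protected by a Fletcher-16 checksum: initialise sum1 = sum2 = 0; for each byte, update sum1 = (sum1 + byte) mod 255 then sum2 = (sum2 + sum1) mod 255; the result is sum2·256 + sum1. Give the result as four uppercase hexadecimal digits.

2AA9

Running sums (mod 255):
  after byte 0 (88): sum1=88, sum2=88
  after byte 1 (11): sum1=99, sum2=187
  after byte 2 (224): sum1=68, sum2=0
  after byte 3 (133): sum1=201, sum2=201
  after byte 4 (236): sum1=182, sum2=128
  after byte 5 (242): sum1=169, sum2=42
Checksum = sum2·256 + sum1 = 42·256 + 169 = 10921 = 0x2AA9.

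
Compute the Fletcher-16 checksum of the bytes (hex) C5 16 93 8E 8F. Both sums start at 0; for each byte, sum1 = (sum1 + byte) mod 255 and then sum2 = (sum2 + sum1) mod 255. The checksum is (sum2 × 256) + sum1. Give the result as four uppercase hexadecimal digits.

Running sums (mod 255):
  after byte 0 (C5): sum1=197, sum2=197
  after byte 1 (16): sum1=219, sum2=161
  after byte 2 (93): sum1=111, sum2=17
  after byte 3 (8E): sum1=253, sum2=15
  after byte 4 (8F): sum1=141, sum2=156
Checksum = sum2·256 + sum1 = 156·256 + 141 = 40077 = 0x9C8D.

9C8D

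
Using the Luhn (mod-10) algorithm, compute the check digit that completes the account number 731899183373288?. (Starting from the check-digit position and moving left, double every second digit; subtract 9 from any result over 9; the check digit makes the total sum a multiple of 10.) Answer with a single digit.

Partial digits right→left: 8 8 2 3 7 3 3 8 1 9 9 8 1 3 7
Double every second digit counting from the check-digit position (so the 1st, 3rd, 5th, ... of the partial from the right).
  doubled (with −9 where >9): 7 4 5 6 2 9 2 5 → sum 40
  kept as-is: 8 3 3 8 9 8 3 → sum 42
Total = 40 + 42 = 82.
Check digit = (10 − (82 mod 10)) mod 10 = 8.

8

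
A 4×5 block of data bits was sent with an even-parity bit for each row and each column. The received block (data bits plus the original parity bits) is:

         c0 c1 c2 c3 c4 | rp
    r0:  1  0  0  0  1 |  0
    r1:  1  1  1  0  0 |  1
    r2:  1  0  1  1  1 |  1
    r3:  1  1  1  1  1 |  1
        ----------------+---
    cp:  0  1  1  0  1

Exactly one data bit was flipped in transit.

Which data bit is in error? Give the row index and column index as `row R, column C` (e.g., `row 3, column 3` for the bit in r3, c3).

row 2, column 1

Recompute each row's even parity and compare to rp:
  r0: data parity 0, sent rp 0 → ok
  r1: data parity 1, sent rp 1 → ok
  r2: data parity 0, sent rp 1 → mismatch
  r3: data parity 1, sent rp 1 → ok
Recompute each column's even parity and compare to cp:
  c0: data parity 0, sent cp 0 → ok
  c1: data parity 0, sent cp 1 → mismatch
  c2: data parity 1, sent cp 1 → ok
  c3: data parity 0, sent cp 0 → ok
  c4: data parity 1, sent cp 1 → ok
Exactly one row (r2) and one column (c1) fail → the flipped bit is at their intersection.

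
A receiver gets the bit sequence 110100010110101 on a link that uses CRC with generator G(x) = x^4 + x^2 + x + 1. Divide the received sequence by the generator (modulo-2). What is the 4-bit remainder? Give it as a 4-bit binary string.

Modulo-2 division of 110100010110101 by 10111:
  pos 0: 11010 XOR 10111 = 01101
  pos 1: 11010 XOR 10111 = 01101
  pos 2: 11010 XOR 10111 = 01101
  pos 3: 11011 XOR 10111 = 01100
  pos 4: 11000 XOR 10111 = 01111
  pos 5: 11111 XOR 10111 = 01000
  pos 6: 10001 XOR 10111 = 00110
  pos 8: 11001 XOR 10111 = 01110
  pos 9: 11100 XOR 10111 = 01011
  pos 10: 10111 XOR 10111 = 00000
Remainder = 0000 (zero — the frame passes the CRC check).

0000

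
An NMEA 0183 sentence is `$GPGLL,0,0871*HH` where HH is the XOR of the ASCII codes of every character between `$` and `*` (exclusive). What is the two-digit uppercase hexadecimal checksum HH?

XOR the ASCII codes of the payload characters:
  'G' = 0x47 → acc = 0x47
  'P' = 0x50 → acc = 0x17
  'G' = 0x47 → acc = 0x50
  'L' = 0x4C → acc = 0x1C
  'L' = 0x4C → acc = 0x50
  ',' = 0x2C → acc = 0x7C
  '0' = 0x30 → acc = 0x4C
  ',' = 0x2C → acc = 0x60
  '0' = 0x30 → acc = 0x50
  '8' = 0x38 → acc = 0x68
  '7' = 0x37 → acc = 0x5F
  '1' = 0x31 → acc = 0x6E
Checksum = 0x6E.

6E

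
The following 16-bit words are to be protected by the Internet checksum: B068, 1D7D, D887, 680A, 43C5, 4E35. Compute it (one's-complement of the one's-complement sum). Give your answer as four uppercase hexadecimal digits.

One's-complement addition (fold any carry out of bit 15 back into bit 0):
  0xB068 + 0x1D7D = 0x0CDE5
  0xCDE5 + 0xD887 = 0x1A66C → wrap carry → 0xA66D
  0xA66D + 0x680A = 0x10E77 → wrap carry → 0x0E78
  0x0E78 + 0x43C5 = 0x0523D
  0x523D + 0x4E35 = 0x0A072
One's-complement sum = 0xA072.
Checksum = ~0xA072 & 0xFFFF = 0x5F8D.

5F8D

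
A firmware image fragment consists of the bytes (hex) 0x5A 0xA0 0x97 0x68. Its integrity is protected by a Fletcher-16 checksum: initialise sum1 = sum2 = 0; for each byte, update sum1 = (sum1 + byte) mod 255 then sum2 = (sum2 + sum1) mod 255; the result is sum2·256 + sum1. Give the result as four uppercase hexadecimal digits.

E2FA

Running sums (mod 255):
  after byte 0 (0x5A): sum1=90, sum2=90
  after byte 1 (0xA0): sum1=250, sum2=85
  after byte 2 (0x97): sum1=146, sum2=231
  after byte 3 (0x68): sum1=250, sum2=226
Checksum = sum2·256 + sum1 = 226·256 + 250 = 58106 = 0xE2FA.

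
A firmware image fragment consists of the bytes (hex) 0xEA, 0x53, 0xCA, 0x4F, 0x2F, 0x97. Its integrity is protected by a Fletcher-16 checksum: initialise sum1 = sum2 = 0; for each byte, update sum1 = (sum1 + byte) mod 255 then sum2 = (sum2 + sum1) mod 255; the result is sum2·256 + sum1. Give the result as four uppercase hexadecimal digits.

Running sums (mod 255):
  after byte 0 (0xEA): sum1=234, sum2=234
  after byte 1 (0x53): sum1=62, sum2=41
  after byte 2 (0xCA): sum1=9, sum2=50
  after byte 3 (0x4F): sum1=88, sum2=138
  after byte 4 (0x2F): sum1=135, sum2=18
  after byte 5 (0x97): sum1=31, sum2=49
Checksum = sum2·256 + sum1 = 49·256 + 31 = 12575 = 0x311F.

311F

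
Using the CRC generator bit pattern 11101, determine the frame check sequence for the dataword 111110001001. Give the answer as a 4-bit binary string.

Append 4 zeros: 1111100010010000. Divide by 11101 (XOR where the leading bit is 1):
  pos 0: 11111 XOR 11101 = 00010
  pos 3: 10000 XOR 11101 = 01101
  pos 4: 11011 XOR 11101 = 00110
  pos 6: 11000 XOR 11101 = 00101
  pos 8: 10110 XOR 11101 = 01011
  pos 9: 10110 XOR 11101 = 01011
  pos 10: 10110 XOR 11101 = 01011
  pos 11: 10110 XOR 11101 = 01011
Remainder (last 4 bits) = 1011. This is the CRC / FCS.

1011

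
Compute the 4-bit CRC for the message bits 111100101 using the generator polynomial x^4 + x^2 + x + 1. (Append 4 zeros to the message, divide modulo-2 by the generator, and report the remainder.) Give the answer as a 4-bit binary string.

1001

Append 4 zeros: 1111001010000. Divide by 10111 (XOR where the leading bit is 1):
  pos 0: 11110 XOR 10111 = 01001
  pos 1: 10010 XOR 10111 = 00101
  pos 3: 10110 XOR 10111 = 00001
  pos 7: 11000 XOR 10111 = 01111
  pos 8: 11110 XOR 10111 = 01001
Remainder (last 4 bits) = 1001. This is the CRC / FCS.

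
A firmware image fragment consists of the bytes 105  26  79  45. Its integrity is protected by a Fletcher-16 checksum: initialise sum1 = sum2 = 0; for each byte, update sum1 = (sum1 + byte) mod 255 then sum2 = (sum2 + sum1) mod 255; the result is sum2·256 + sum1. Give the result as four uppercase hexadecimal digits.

BF00

Running sums (mod 255):
  after byte 0 (105): sum1=105, sum2=105
  after byte 1 (26): sum1=131, sum2=236
  after byte 2 (79): sum1=210, sum2=191
  after byte 3 (45): sum1=0, sum2=191
Checksum = sum2·256 + sum1 = 191·256 + 0 = 48896 = 0xBF00.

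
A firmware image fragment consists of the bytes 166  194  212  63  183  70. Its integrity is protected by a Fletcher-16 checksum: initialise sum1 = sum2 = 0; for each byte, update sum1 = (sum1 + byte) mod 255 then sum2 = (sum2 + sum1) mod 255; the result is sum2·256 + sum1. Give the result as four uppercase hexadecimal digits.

7C7B

Running sums (mod 255):
  after byte 0 (166): sum1=166, sum2=166
  after byte 1 (194): sum1=105, sum2=16
  after byte 2 (212): sum1=62, sum2=78
  after byte 3 (63): sum1=125, sum2=203
  after byte 4 (183): sum1=53, sum2=1
  after byte 5 (70): sum1=123, sum2=124
Checksum = sum2·256 + sum1 = 124·256 + 123 = 31867 = 0x7C7B.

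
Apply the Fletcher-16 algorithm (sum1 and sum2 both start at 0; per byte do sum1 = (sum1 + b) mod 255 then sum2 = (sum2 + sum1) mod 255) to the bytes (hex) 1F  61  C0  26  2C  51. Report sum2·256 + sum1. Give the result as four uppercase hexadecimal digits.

Running sums (mod 255):
  after byte 0 (1F): sum1=31, sum2=31
  after byte 1 (61): sum1=128, sum2=159
  after byte 2 (C0): sum1=65, sum2=224
  after byte 3 (26): sum1=103, sum2=72
  after byte 4 (2C): sum1=147, sum2=219
  after byte 5 (51): sum1=228, sum2=192
Checksum = sum2·256 + sum1 = 192·256 + 228 = 49380 = 0xC0E4.

C0E4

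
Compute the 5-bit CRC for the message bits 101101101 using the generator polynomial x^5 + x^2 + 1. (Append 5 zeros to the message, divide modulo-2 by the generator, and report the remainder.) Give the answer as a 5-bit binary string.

Append 5 zeros: 10110110100000. Divide by 100101 (XOR where the leading bit is 1):
  pos 0: 101101 XOR 100101 = 001000
  pos 2: 100010 XOR 100101 = 000111
  pos 5: 111100 XOR 100101 = 011001
  pos 6: 110010 XOR 100101 = 010111
  pos 7: 101110 XOR 100101 = 001011
Remainder (last 5 bits) = 10110. This is the CRC / FCS.

10110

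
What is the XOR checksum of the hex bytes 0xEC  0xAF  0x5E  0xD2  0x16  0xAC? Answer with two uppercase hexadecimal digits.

XOR the bytes together:
  start with 0xEC
  0xEC ⊕ 0xAF = 0x43
  0x43 ⊕ 0x5E = 0x1D
  0x1D ⊕ 0xD2 = 0xCF
  0xCF ⊕ 0x16 = 0xD9
  0xD9 ⊕ 0xAC = 0x75

75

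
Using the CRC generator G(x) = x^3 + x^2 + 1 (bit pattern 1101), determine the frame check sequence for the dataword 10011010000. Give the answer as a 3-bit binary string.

Append 3 zeros: 10011010000000. Divide by 1101 (XOR where the leading bit is 1):
  pos 0: 1001 XOR 1101 = 0100
  pos 1: 1001 XOR 1101 = 0100
  pos 2: 1000 XOR 1101 = 0101
  pos 3: 1011 XOR 1101 = 0110
  pos 4: 1100 XOR 1101 = 0001
  pos 7: 1000 XOR 1101 = 0101
  pos 8: 1010 XOR 1101 = 0111
  pos 9: 1110 XOR 1101 = 0011
Remainder (last 3 bits) = 110. This is the CRC / FCS.

110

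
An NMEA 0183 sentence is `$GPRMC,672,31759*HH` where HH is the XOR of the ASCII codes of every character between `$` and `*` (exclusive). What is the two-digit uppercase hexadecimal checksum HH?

41

XOR the ASCII codes of the payload characters:
  'G' = 0x47 → acc = 0x47
  'P' = 0x50 → acc = 0x17
  'R' = 0x52 → acc = 0x45
  'M' = 0x4D → acc = 0x08
  'C' = 0x43 → acc = 0x4B
  ',' = 0x2C → acc = 0x67
  '6' = 0x36 → acc = 0x51
  '7' = 0x37 → acc = 0x66
  '2' = 0x32 → acc = 0x54
  ',' = 0x2C → acc = 0x78
  '3' = 0x33 → acc = 0x4B
  '1' = 0x31 → acc = 0x7A
  '7' = 0x37 → acc = 0x4D
  '5' = 0x35 → acc = 0x78
  '9' = 0x39 → acc = 0x41
Checksum = 0x41.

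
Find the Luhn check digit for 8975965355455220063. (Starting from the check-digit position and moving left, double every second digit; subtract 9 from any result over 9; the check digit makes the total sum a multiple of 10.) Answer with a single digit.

7

Partial digits right→left: 3 6 0 0 2 2 5 5 4 5 5 3 5 6 9 5 7 9 8
Double every second digit counting from the check-digit position (so the 1st, 3rd, 5th, ... of the partial from the right).
  doubled (with −9 where >9): 6 0 4 1 8 1 1 9 5 7 → sum 42
  kept as-is: 6 0 2 5 5 3 6 5 9 → sum 41
Total = 42 + 41 = 83.
Check digit = (10 − (83 mod 10)) mod 10 = 7.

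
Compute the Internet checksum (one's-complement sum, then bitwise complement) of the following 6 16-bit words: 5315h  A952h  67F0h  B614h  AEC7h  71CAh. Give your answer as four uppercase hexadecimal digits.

One's-complement addition (fold any carry out of bit 15 back into bit 0):
  0x5315 + 0xA952 = 0x0FC67
  0xFC67 + 0x67F0 = 0x16457 → wrap carry → 0x6458
  0x6458 + 0xB614 = 0x11A6C → wrap carry → 0x1A6D
  0x1A6D + 0xAEC7 = 0x0C934
  0xC934 + 0x71CA = 0x13AFE → wrap carry → 0x3AFF
One's-complement sum = 0x3AFF.
Checksum = ~0x3AFF & 0xFFFF = 0xC500.

C500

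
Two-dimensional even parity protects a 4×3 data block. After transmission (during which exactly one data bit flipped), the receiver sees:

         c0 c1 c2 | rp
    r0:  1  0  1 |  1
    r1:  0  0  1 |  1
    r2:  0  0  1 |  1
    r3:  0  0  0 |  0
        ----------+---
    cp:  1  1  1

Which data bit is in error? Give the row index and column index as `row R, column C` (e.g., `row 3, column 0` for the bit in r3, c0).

row 0, column 1

Recompute each row's even parity and compare to rp:
  r0: data parity 0, sent rp 1 → mismatch
  r1: data parity 1, sent rp 1 → ok
  r2: data parity 1, sent rp 1 → ok
  r3: data parity 0, sent rp 0 → ok
Recompute each column's even parity and compare to cp:
  c0: data parity 1, sent cp 1 → ok
  c1: data parity 0, sent cp 1 → mismatch
  c2: data parity 1, sent cp 1 → ok
Exactly one row (r0) and one column (c1) fail → the flipped bit is at their intersection.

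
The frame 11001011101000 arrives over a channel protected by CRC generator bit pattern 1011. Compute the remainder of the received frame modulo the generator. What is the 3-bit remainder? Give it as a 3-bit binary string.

Modulo-2 division of 11001011101000 by 1011:
  pos 0: 1100 XOR 1011 = 0111
  pos 1: 1111 XOR 1011 = 0100
  pos 2: 1000 XOR 1011 = 0011
  pos 4: 1111 XOR 1011 = 0100
  pos 5: 1001 XOR 1011 = 0010
  pos 7: 1001 XOR 1011 = 0010
  pos 9: 1000 XOR 1011 = 0011
Remainder = 110 (nonzero — an error is detected).

110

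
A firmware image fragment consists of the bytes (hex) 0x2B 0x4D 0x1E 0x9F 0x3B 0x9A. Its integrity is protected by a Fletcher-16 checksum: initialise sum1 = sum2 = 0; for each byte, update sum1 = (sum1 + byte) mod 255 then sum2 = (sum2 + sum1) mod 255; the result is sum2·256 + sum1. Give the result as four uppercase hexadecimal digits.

Running sums (mod 255):
  after byte 0 (0x2B): sum1=43, sum2=43
  after byte 1 (0x4D): sum1=120, sum2=163
  after byte 2 (0x1E): sum1=150, sum2=58
  after byte 3 (0x9F): sum1=54, sum2=112
  after byte 4 (0x3B): sum1=113, sum2=225
  after byte 5 (0x9A): sum1=12, sum2=237
Checksum = sum2·256 + sum1 = 237·256 + 12 = 60684 = 0xED0C.

ED0C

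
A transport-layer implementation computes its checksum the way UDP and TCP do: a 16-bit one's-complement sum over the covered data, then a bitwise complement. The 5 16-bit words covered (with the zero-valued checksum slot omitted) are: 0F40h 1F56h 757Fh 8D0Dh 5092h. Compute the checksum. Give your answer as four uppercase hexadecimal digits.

7E4A

One's-complement addition (fold any carry out of bit 15 back into bit 0):
  0x0F40 + 0x1F56 = 0x02E96
  0x2E96 + 0x757F = 0x0A415
  0xA415 + 0x8D0D = 0x13122 → wrap carry → 0x3123
  0x3123 + 0x5092 = 0x081B5
One's-complement sum = 0x81B5.
Checksum = ~0x81B5 & 0xFFFF = 0x7E4A.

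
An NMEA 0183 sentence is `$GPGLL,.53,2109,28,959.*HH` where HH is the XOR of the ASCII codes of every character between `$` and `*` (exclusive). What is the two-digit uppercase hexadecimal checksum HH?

XOR the ASCII codes of the payload characters:
  'G' = 0x47 → acc = 0x47
  'P' = 0x50 → acc = 0x17
  'G' = 0x47 → acc = 0x50
  'L' = 0x4C → acc = 0x1C
  'L' = 0x4C → acc = 0x50
  ',' = 0x2C → acc = 0x7C
  '.' = 0x2E → acc = 0x52
  '5' = 0x35 → acc = 0x67
  '3' = 0x33 → acc = 0x54
  ',' = 0x2C → acc = 0x78
  '2' = 0x32 → acc = 0x4A
  '1' = 0x31 → acc = 0x7B
  '0' = 0x30 → acc = 0x4B
  '9' = 0x39 → acc = 0x72
  ',' = 0x2C → acc = 0x5E
  '2' = 0x32 → acc = 0x6C
  '8' = 0x38 → acc = 0x54
  ',' = 0x2C → acc = 0x78
  '9' = 0x39 → acc = 0x41
  '5' = 0x35 → acc = 0x74
  '9' = 0x39 → acc = 0x4D
  '.' = 0x2E → acc = 0x63
Checksum = 0x63.

63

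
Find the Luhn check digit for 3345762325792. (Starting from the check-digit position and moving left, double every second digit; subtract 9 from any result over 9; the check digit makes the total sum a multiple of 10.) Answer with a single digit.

3

Partial digits right→left: 2 9 7 5 2 3 2 6 7 5 4 3 3
Double every second digit counting from the check-digit position (so the 1st, 3rd, 5th, ... of the partial from the right).
  doubled (with −9 where >9): 4 5 4 4 5 8 6 → sum 36
  kept as-is: 9 5 3 6 5 3 → sum 31
Total = 36 + 31 = 67.
Check digit = (10 − (67 mod 10)) mod 10 = 3.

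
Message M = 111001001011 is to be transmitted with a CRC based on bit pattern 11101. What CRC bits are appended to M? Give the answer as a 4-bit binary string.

Append 4 zeros: 1110010010110000. Divide by 11101 (XOR where the leading bit is 1):
  pos 0: 11100 XOR 11101 = 00001
  pos 4: 11001 XOR 11101 = 00100
  pos 6: 10001 XOR 11101 = 01100
  pos 7: 11001 XOR 11101 = 00100
  pos 9: 10000 XOR 11101 = 01101
  pos 10: 11010 XOR 11101 = 00111
Remainder (last 4 bits) = 1110. This is the CRC / FCS.

1110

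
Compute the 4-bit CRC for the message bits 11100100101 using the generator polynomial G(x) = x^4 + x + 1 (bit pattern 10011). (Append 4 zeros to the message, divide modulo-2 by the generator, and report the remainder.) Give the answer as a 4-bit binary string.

1110

Append 4 zeros: 111001001010000. Divide by 10011 (XOR where the leading bit is 1):
  pos 0: 11100 XOR 10011 = 01111
  pos 1: 11111 XOR 10011 = 01100
  pos 2: 11000 XOR 10011 = 01011
  pos 3: 10110 XOR 10011 = 00101
  pos 5: 10110 XOR 10011 = 00101
  pos 7: 10110 XOR 10011 = 00101
  pos 9: 10100 XOR 10011 = 00111
Remainder (last 4 bits) = 1110. This is the CRC / FCS.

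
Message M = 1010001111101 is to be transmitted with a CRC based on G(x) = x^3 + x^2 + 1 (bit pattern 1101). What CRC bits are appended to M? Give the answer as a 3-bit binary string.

Append 3 zeros: 1010001111101000. Divide by 1101 (XOR where the leading bit is 1):
  pos 0: 1010 XOR 1101 = 0111
  pos 1: 1110 XOR 1101 = 0011
  pos 3: 1101 XOR 1101 = 0000
  pos 7: 1111 XOR 1101 = 0010
  pos 9: 1001 XOR 1101 = 0100
  pos 10: 1000 XOR 1101 = 0101
  pos 11: 1010 XOR 1101 = 0111
  pos 12: 1110 XOR 1101 = 0011
Remainder (last 3 bits) = 011. This is the CRC / FCS.

011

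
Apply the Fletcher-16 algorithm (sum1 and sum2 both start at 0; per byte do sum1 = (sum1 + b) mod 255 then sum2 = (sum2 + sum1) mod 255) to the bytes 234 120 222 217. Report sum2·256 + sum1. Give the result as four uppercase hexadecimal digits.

AC1C

Running sums (mod 255):
  after byte 0 (234): sum1=234, sum2=234
  after byte 1 (120): sum1=99, sum2=78
  after byte 2 (222): sum1=66, sum2=144
  after byte 3 (217): sum1=28, sum2=172
Checksum = sum2·256 + sum1 = 172·256 + 28 = 44060 = 0xAC1C.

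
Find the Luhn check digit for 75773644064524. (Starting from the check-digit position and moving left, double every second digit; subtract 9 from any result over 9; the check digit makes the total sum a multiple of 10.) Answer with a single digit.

Partial digits right→left: 4 2 5 4 6 0 4 4 6 3 7 7 5 7
Double every second digit counting from the check-digit position (so the 1st, 3rd, 5th, ... of the partial from the right).
  doubled (with −9 where >9): 8 1 3 8 3 5 1 → sum 29
  kept as-is: 2 4 0 4 3 7 7 → sum 27
Total = 29 + 27 = 56.
Check digit = (10 − (56 mod 10)) mod 10 = 4.

4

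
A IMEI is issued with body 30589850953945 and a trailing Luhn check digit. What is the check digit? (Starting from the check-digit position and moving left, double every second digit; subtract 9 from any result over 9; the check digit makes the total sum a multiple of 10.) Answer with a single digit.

7

Partial digits right→left: 5 4 9 3 5 9 0 5 8 9 8 5 0 3
Double every second digit counting from the check-digit position (so the 1st, 3rd, 5th, ... of the partial from the right).
  doubled (with −9 where >9): 1 9 1 0 7 7 0 → sum 25
  kept as-is: 4 3 9 5 9 5 3 → sum 38
Total = 25 + 38 = 63.
Check digit = (10 − (63 mod 10)) mod 10 = 7.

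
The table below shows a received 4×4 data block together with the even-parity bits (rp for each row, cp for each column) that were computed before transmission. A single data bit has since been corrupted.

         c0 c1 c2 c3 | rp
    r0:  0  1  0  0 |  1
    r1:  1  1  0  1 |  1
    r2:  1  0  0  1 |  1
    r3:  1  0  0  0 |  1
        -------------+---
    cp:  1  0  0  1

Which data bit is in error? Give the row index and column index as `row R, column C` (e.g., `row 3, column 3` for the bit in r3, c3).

row 2, column 3

Recompute each row's even parity and compare to rp:
  r0: data parity 1, sent rp 1 → ok
  r1: data parity 1, sent rp 1 → ok
  r2: data parity 0, sent rp 1 → mismatch
  r3: data parity 1, sent rp 1 → ok
Recompute each column's even parity and compare to cp:
  c0: data parity 1, sent cp 1 → ok
  c1: data parity 0, sent cp 0 → ok
  c2: data parity 0, sent cp 0 → ok
  c3: data parity 0, sent cp 1 → mismatch
Exactly one row (r2) and one column (c3) fail → the flipped bit is at their intersection.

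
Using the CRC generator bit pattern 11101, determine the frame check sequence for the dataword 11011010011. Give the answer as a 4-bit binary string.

0010

Append 4 zeros: 110110100110000. Divide by 11101 (XOR where the leading bit is 1):
  pos 0: 11011 XOR 11101 = 00110
  pos 2: 11001 XOR 11101 = 00100
  pos 4: 10000 XOR 11101 = 01101
  pos 5: 11011 XOR 11101 = 00110
  pos 7: 11010 XOR 11101 = 00111
  pos 9: 11100 XOR 11101 = 00001
Remainder (last 4 bits) = 0010. This is the CRC / FCS.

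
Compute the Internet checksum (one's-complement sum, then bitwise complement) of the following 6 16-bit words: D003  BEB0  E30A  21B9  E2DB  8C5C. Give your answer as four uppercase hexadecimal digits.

One's-complement addition (fold any carry out of bit 15 back into bit 0):
  0xD003 + 0xBEB0 = 0x18EB3 → wrap carry → 0x8EB4
  0x8EB4 + 0xE30A = 0x171BE → wrap carry → 0x71BF
  0x71BF + 0x21B9 = 0x09378
  0x9378 + 0xE2DB = 0x17653 → wrap carry → 0x7654
  0x7654 + 0x8C5C = 0x102B0 → wrap carry → 0x02B1
One's-complement sum = 0x02B1.
Checksum = ~0x02B1 & 0xFFFF = 0xFD4E.

FD4E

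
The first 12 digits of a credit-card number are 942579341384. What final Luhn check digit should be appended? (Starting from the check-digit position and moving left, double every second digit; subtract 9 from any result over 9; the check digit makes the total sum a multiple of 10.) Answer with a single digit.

Partial digits right→left: 4 8 3 1 4 3 9 7 5 2 4 9
Double every second digit counting from the check-digit position (so the 1st, 3rd, 5th, ... of the partial from the right).
  doubled (with −9 where >9): 8 6 8 9 1 8 → sum 40
  kept as-is: 8 1 3 7 2 9 → sum 30
Total = 40 + 30 = 70.
Check digit = (10 − (70 mod 10)) mod 10 = 0.

0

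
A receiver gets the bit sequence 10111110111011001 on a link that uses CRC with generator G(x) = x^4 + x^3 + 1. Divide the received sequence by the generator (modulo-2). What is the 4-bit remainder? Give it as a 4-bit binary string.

1010

Modulo-2 division of 10111110111011001 by 11001:
  pos 0: 10111 XOR 11001 = 01110
  pos 1: 11101 XOR 11001 = 00100
  pos 3: 10010 XOR 11001 = 01011
  pos 4: 10111 XOR 11001 = 01110
  pos 5: 11101 XOR 11001 = 00100
  pos 7: 10010 XOR 11001 = 01011
  pos 8: 10111 XOR 11001 = 01110
  pos 9: 11101 XOR 11001 = 00100
  pos 11: 10000 XOR 11001 = 01001
  pos 12: 10011 XOR 11001 = 01010
Remainder = 1010 (nonzero — an error is detected).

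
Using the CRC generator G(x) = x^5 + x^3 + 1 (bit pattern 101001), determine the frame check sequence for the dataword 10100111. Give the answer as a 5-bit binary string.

11011

Append 5 zeros: 1010011100000. Divide by 101001 (XOR where the leading bit is 1):
  pos 0: 101001 XOR 101001 = 000000
  pos 6: 110000 XOR 101001 = 011001
  pos 7: 110010 XOR 101001 = 011011
Remainder (last 5 bits) = 11011. This is the CRC / FCS.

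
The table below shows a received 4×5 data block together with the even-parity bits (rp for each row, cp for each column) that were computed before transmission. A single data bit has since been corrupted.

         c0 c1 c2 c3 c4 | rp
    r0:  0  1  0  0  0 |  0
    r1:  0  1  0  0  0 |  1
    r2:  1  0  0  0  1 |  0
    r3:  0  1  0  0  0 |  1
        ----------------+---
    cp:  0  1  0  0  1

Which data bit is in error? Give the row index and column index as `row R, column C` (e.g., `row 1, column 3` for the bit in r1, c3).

Recompute each row's even parity and compare to rp:
  r0: data parity 1, sent rp 0 → mismatch
  r1: data parity 1, sent rp 1 → ok
  r2: data parity 0, sent rp 0 → ok
  r3: data parity 1, sent rp 1 → ok
Recompute each column's even parity and compare to cp:
  c0: data parity 1, sent cp 0 → mismatch
  c1: data parity 1, sent cp 1 → ok
  c2: data parity 0, sent cp 0 → ok
  c3: data parity 0, sent cp 0 → ok
  c4: data parity 1, sent cp 1 → ok
Exactly one row (r0) and one column (c0) fail → the flipped bit is at their intersection.

row 0, column 0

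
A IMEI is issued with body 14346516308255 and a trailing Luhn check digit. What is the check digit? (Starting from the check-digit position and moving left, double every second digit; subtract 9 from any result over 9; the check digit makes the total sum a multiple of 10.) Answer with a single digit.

Partial digits right→left: 5 5 2 8 0 3 6 1 5 6 4 3 4 1
Double every second digit counting from the check-digit position (so the 1st, 3rd, 5th, ... of the partial from the right).
  doubled (with −9 where >9): 1 4 0 3 1 8 8 → sum 25
  kept as-is: 5 8 3 1 6 3 1 → sum 27
Total = 25 + 27 = 52.
Check digit = (10 − (52 mod 10)) mod 10 = 8.

8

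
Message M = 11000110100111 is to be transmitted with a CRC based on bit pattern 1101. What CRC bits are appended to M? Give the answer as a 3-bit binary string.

111

Append 3 zeros: 11000110100111000. Divide by 1101 (XOR where the leading bit is 1):
  pos 0: 1100 XOR 1101 = 0001
  pos 3: 1011 XOR 1101 = 0110
  pos 4: 1100 XOR 1101 = 0001
  pos 7: 1100 XOR 1101 = 0001
  pos 10: 1111 XOR 1101 = 0010
  pos 12: 1000 XOR 1101 = 0101
  pos 13: 1010 XOR 1101 = 0111
Remainder (last 3 bits) = 111. This is the CRC / FCS.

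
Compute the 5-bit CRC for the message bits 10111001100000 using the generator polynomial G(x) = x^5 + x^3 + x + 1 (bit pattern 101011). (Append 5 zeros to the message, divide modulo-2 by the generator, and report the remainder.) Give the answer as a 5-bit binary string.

00000

Append 5 zeros: 1011100110000000000. Divide by 101011 (XOR where the leading bit is 1):
  pos 0: 101110 XOR 101011 = 000101
  pos 3: 101011 XOR 101011 = 000000
Remainder (last 5 bits) = 00000. This is the CRC / FCS.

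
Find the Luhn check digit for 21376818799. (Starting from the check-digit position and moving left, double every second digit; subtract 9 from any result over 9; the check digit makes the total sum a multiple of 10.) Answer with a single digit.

Partial digits right→left: 9 9 7 8 1 8 6 7 3 1 2
Double every second digit counting from the check-digit position (so the 1st, 3rd, 5th, ... of the partial from the right).
  doubled (with −9 where >9): 9 5 2 3 6 4 → sum 29
  kept as-is: 9 8 8 7 1 → sum 33
Total = 29 + 33 = 62.
Check digit = (10 − (62 mod 10)) mod 10 = 8.

8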